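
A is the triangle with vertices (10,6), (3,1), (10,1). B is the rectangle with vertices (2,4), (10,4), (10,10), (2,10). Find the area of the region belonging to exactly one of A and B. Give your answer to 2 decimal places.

|A| = 17.5, |B| = 48, |A∩B| = 2.8.
|A △ B| = |A| + |B| − 2·|A∩B| = 17.5 + 48 − 5.6 = 59.90.

59.90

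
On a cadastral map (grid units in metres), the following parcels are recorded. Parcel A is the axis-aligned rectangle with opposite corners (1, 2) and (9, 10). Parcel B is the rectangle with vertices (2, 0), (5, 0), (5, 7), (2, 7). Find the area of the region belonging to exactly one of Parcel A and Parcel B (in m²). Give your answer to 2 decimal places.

55.00

|Parcel A∩Parcel B|: x∈[2,5], y∈[2,7] → 3·5 = 15.
|Parcel A △ Parcel B| = |Parcel A| + |Parcel B| − 2·|Parcel A∩Parcel B| = 64 + 21 − 30 = 55.00.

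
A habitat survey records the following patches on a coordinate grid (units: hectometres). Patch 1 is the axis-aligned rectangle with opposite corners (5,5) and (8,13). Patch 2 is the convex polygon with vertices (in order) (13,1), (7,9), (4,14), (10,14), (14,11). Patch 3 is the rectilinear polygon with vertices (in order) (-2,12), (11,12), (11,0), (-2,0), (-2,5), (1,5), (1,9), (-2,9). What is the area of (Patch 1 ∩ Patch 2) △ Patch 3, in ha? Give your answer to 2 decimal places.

140.60

|Patch 1 ∩ Patch 2| = 9.3333.
|(Patch 1 ∩ Patch 2) ∩ Patch 3| = 6.3667.
|(Patch 1 ∩ Patch 2) △ Patch 3| = 9.3333 + 144 − 12.7333 = 140.60.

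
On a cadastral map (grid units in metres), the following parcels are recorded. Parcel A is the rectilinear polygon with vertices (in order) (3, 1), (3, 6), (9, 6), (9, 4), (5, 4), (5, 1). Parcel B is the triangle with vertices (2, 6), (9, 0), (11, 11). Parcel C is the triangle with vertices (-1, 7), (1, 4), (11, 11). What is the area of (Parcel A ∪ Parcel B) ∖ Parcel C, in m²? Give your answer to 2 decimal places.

|Parcel A ∪ Parcel B| = 51.0714.
|(Parcel A ∪ Parcel B) ∩ Parcel C| = 5.3073.
|(Parcel A ∪ Parcel B) ∖ Parcel C| = 51.0714 − 5.3073 = 45.76.

45.76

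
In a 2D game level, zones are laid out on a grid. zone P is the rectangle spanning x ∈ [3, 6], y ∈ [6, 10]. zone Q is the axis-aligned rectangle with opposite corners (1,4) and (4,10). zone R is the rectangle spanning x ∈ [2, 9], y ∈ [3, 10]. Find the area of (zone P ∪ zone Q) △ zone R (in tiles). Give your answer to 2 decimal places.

|zone P ∪ zone Q| = 26.
|(zone P ∪ zone Q) ∩ zone R| = 20.
|(zone P ∪ zone Q) △ zone R| = 26 + 49 − 40 = 35.00.

35.00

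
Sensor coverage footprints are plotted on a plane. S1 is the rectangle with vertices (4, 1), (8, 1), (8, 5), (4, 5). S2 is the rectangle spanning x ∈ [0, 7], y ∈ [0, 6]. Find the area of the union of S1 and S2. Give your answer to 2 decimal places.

By inclusion–exclusion:
Individual areas: |S1| = 16, |S2| = 42.
|S1∩S2|: x∈[4,7], y∈[1,5] → 3·4 = 12.
|S1 ∪ S2| = 58 − 12 = 46.00.

46.00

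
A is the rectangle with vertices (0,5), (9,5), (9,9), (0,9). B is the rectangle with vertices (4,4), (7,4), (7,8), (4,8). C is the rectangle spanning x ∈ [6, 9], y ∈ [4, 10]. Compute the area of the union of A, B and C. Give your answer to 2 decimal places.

By inclusion–exclusion:
Individual areas: |A| = 36, |B| = 12, |C| = 18.
|A∩B|: x∈[4,7], y∈[5,8] → 3·3 = 9.
|A∩C|: x∈[6,9], y∈[5,9] → 3·4 = 12.
|B∩C|: x∈[6,7], y∈[4,8] → 1·4 = 4.
|A∩B∩C| = 3.
|A ∪ B ∪ C| = 66 − 25 + 3 = 44.00.

44.00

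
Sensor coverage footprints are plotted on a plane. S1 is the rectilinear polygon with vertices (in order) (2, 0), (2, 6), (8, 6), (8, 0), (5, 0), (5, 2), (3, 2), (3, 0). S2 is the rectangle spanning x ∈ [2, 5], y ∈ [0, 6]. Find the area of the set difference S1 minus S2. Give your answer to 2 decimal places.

18.00

|S1| = 32, |S1∩S2| = 14.
|S1 ∖ S2| = |S1| − |S1∩S2| = 32 − 14 = 18.00.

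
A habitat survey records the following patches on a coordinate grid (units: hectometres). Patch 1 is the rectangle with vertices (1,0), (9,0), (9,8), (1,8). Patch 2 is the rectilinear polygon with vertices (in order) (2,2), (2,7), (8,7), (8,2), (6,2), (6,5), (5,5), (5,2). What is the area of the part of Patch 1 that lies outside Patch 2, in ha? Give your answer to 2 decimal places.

|Patch 1| = 64, |Patch 1∩Patch 2| = 27.
|Patch 1 ∖ Patch 2| = |Patch 1| − |Patch 1∩Patch 2| = 64 − 27 = 37.00.

37.00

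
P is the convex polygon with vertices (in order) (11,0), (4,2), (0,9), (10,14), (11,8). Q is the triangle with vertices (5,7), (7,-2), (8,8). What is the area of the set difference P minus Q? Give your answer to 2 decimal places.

|P| = 97, |P∩Q| = 12.8479.
|P ∖ Q| = |P| − |P∩Q| = 97 − 12.8479 = 84.15.

84.15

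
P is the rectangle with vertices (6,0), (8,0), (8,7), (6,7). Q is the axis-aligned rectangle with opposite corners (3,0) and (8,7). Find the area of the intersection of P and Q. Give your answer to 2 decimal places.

14.00

|P∩Q|: x∈[6,8], y∈[0,7] → 2·7 = 14.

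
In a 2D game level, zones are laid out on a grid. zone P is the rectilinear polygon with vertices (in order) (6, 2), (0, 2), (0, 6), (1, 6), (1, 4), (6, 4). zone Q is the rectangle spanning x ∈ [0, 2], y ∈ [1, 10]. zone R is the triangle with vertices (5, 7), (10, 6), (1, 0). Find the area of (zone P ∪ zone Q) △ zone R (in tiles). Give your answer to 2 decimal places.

|zone P ∪ zone Q| = 26.
|(zone P ∪ zone Q) ∩ zone R| = 5.3988.
|(zone P ∪ zone Q) △ zone R| = 26 + 19.5 − 10.7976 = 34.70.

34.70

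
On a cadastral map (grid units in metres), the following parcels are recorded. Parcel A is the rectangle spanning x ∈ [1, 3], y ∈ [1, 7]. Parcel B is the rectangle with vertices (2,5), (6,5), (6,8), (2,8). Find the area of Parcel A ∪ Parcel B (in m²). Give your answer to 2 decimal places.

22.00

By inclusion–exclusion:
Individual areas: |Parcel A| = 12, |Parcel B| = 12.
|Parcel A∩Parcel B|: x∈[2,3], y∈[5,7] → 1·2 = 2.
|Parcel A ∪ Parcel B| = 24 − 2 = 22.00.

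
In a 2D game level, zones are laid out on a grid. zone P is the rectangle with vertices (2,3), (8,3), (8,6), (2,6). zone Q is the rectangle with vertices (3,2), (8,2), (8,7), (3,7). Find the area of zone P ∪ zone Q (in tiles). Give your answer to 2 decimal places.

28.00

By inclusion–exclusion:
Individual areas: |zone P| = 18, |zone Q| = 25.
|zone P∩zone Q|: x∈[3,8], y∈[3,6] → 5·3 = 15.
|zone P ∪ zone Q| = 43 − 15 = 28.00.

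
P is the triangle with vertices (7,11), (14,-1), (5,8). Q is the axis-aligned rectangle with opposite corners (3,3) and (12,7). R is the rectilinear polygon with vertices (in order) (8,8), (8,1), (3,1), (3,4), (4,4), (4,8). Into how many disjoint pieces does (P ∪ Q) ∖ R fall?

(P ∪ Q) ∖ R splits into 2 disjoint pieces (area 26, area 3).

2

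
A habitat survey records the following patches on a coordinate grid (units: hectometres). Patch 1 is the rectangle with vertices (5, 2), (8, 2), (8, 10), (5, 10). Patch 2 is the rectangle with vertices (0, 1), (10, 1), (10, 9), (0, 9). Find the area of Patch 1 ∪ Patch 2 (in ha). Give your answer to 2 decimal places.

83.00

By inclusion–exclusion:
Individual areas: |Patch 1| = 24, |Patch 2| = 80.
|Patch 1∩Patch 2|: x∈[5,8], y∈[2,9] → 3·7 = 21.
|Patch 1 ∪ Patch 2| = 104 − 21 = 83.00.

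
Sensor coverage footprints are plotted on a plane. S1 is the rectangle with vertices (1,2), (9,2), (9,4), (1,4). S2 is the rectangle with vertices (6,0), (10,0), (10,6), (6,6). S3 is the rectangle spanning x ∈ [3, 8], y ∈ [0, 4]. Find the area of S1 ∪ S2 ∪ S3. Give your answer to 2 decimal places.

40.00

By inclusion–exclusion:
Individual areas: |S1| = 16, |S2| = 24, |S3| = 20.
|S1∩S2|: x∈[6,9], y∈[2,4] → 3·2 = 6.
|S1∩S3|: x∈[3,8], y∈[2,4] → 5·2 = 10.
|S2∩S3|: x∈[6,8], y∈[0,4] → 2·4 = 8.
|S1∩S2∩S3| = 4.
|S1 ∪ S2 ∪ S3| = 60 − 24 + 4 = 40.00.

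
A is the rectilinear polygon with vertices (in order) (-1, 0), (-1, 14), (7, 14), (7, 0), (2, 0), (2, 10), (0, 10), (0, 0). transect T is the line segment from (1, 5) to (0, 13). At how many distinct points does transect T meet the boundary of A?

The segment meets the boundary at (0.375,10).

1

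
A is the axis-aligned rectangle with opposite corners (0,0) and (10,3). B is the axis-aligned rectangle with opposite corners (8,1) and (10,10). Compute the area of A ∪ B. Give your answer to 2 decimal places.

44.00

By inclusion–exclusion:
Individual areas: |A| = 30, |B| = 18.
|A∩B|: x∈[8,10], y∈[1,3] → 2·2 = 4.
|A ∪ B| = 48 − 4 = 44.00.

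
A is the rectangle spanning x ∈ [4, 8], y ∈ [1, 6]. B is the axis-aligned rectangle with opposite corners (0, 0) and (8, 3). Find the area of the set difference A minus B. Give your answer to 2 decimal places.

|A∩B|: x∈[4,8], y∈[1,3] → 4·2 = 8.
|A| = 20.
|A ∖ B| = |A| − |A∩B| = 20 − 8 = 12.00.

12.00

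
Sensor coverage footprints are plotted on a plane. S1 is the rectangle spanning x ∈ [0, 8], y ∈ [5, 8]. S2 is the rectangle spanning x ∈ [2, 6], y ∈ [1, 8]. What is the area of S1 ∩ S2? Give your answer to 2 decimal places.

12.00

|S1∩S2|: x∈[2,6], y∈[5,8] → 4·3 = 12.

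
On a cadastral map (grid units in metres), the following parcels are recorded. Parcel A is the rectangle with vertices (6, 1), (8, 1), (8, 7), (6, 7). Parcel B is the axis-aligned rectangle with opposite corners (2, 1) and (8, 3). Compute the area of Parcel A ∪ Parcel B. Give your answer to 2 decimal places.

20.00

By inclusion–exclusion:
Individual areas: |Parcel A| = 12, |Parcel B| = 12.
|Parcel A∩Parcel B|: x∈[6,8], y∈[1,3] → 2·2 = 4.
|Parcel A ∪ Parcel B| = 24 − 4 = 20.00.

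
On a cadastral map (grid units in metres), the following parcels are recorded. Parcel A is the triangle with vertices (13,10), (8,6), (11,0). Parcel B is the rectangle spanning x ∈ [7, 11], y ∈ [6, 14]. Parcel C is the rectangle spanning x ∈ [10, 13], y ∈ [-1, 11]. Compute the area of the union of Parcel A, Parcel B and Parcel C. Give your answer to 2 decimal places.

By inclusion–exclusion:
Individual areas: |Parcel A| = 21, |Parcel B| = 32, |Parcel C| = 36.
|Parcel A∩Parcel B| = 3.6.
|Parcel A∩Parcel C| = 15.4.
|Parcel B∩Parcel C|: x∈[10,11], y∈[6,11] → 1·5 = 5.
|Parcel A∩Parcel B∩Parcel C| = 2.
|Parcel A ∪ Parcel B ∪ Parcel C| = 89 − 24 + 2 = 67.00.

67.00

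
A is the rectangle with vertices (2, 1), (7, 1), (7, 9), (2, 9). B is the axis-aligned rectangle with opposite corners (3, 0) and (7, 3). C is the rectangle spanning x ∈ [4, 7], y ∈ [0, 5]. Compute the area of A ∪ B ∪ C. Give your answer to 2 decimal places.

By inclusion–exclusion:
Individual areas: |A| = 40, |B| = 12, |C| = 15.
|A∩B|: x∈[3,7], y∈[1,3] → 4·2 = 8.
|A∩C|: x∈[4,7], y∈[1,5] → 3·4 = 12.
|B∩C|: x∈[4,7], y∈[0,3] → 3·3 = 9.
|A∩B∩C| = 6.
|A ∪ B ∪ C| = 67 − 29 + 6 = 44.00.

44.00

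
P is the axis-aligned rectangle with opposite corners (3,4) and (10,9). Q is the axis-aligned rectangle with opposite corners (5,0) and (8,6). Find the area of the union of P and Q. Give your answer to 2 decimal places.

47.00

By inclusion–exclusion:
Individual areas: |P| = 35, |Q| = 18.
|P∩Q|: x∈[5,8], y∈[4,6] → 3·2 = 6.
|P ∪ Q| = 53 − 6 = 47.00.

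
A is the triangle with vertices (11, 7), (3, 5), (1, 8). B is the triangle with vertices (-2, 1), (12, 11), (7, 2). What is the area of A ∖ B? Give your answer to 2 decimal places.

|A| = 14, |A∩B| = 4.7097.
|A ∖ B| = |A| − |A∩B| = 14 − 4.7097 = 9.29.

9.29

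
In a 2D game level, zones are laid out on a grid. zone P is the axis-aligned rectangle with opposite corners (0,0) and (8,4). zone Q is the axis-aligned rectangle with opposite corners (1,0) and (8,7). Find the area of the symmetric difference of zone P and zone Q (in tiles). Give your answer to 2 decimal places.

|zone P∩zone Q|: x∈[1,8], y∈[0,4] → 7·4 = 28.
|zone P △ zone Q| = |zone P| + |zone Q| − 2·|zone P∩zone Q| = 32 + 49 − 56 = 25.00.

25.00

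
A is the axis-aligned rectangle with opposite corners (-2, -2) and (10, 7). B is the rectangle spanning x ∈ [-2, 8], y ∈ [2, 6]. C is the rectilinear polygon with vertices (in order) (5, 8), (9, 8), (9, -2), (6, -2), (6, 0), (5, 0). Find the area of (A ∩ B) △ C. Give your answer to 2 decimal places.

|A ∩ B| = 40.
|(A ∩ B) ∩ C| = 12.
|(A ∩ B) △ C| = 40 + 38 − 24 = 54.00.

54.00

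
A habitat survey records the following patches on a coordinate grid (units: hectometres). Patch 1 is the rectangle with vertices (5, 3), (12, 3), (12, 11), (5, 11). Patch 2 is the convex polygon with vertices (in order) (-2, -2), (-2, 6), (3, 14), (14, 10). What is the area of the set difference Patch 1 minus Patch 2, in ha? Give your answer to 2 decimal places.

20.23

|Patch 1| = 56, |Patch 1∩Patch 2| = 35.7727.
|Patch 1 ∖ Patch 2| = |Patch 1| − |Patch 1∩Patch 2| = 56 − 35.7727 = 20.23.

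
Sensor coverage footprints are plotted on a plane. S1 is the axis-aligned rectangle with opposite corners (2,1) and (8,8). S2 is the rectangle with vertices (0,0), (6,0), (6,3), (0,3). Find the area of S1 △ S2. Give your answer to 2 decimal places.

44.00

|S1∩S2|: x∈[2,6], y∈[1,3] → 4·2 = 8.
|S1 △ S2| = |S1| + |S2| − 2·|S1∩S2| = 42 + 18 − 16 = 44.00.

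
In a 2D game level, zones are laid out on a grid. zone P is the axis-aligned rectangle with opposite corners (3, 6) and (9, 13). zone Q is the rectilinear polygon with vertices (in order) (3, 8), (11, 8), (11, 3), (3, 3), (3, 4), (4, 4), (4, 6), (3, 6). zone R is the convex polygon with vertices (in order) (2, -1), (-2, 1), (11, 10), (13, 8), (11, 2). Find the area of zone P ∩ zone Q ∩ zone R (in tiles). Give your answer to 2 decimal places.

4.67

The intersection is the polygon with vertices (5.222,6), (8.111,8), (9,8), (9,6).
By the shoelace formula its area is 4.67.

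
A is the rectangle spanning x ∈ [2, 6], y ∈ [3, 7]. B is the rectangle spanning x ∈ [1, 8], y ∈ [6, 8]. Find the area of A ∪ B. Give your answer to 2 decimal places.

26.00

By inclusion–exclusion:
Individual areas: |A| = 16, |B| = 14.
|A∩B|: x∈[2,6], y∈[6,7] → 4·1 = 4.
|A ∪ B| = 30 − 4 = 26.00.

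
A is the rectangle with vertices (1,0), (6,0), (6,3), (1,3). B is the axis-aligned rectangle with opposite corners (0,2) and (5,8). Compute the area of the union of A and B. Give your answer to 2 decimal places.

41.00

By inclusion–exclusion:
Individual areas: |A| = 15, |B| = 30.
|A∩B|: x∈[1,5], y∈[2,3] → 4·1 = 4.
|A ∪ B| = 45 − 4 = 41.00.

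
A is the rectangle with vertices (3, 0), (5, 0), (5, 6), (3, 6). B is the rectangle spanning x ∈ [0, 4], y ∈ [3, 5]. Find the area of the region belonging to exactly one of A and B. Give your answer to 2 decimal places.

16.00

|A∩B|: x∈[3,4], y∈[3,5] → 1·2 = 2.
|A △ B| = |A| + |B| − 2·|A∩B| = 12 + 8 − 4 = 16.00.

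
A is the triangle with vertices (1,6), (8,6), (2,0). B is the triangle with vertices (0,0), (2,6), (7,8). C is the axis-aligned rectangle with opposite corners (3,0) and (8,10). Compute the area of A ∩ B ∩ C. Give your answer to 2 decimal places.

2.89

The intersection is the polygon with vertices (3,3.429), (3,6), (5.25,6).
By the shoelace formula its area is 2.89.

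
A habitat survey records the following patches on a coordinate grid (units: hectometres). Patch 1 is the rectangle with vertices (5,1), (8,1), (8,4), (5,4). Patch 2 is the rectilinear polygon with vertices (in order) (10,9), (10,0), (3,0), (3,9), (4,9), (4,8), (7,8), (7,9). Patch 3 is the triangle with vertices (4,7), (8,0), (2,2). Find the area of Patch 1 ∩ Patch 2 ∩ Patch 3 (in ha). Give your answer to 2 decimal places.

4.71

The intersection is the polygon with vertices (5,4), (5.714,4), (7.429,1), (5,1).
By the shoelace formula its area is 4.71.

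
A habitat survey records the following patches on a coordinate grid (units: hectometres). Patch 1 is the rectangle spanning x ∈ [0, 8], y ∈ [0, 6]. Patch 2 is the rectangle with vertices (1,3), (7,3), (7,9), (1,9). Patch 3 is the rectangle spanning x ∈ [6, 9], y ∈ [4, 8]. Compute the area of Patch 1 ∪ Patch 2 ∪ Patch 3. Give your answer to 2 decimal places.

By inclusion–exclusion:
Individual areas: |Patch 1| = 48, |Patch 2| = 36, |Patch 3| = 12.
|Patch 1∩Patch 2|: x∈[1,7], y∈[3,6] → 6·3 = 18.
|Patch 1∩Patch 3|: x∈[6,8], y∈[4,6] → 2·2 = 4.
|Patch 2∩Patch 3|: x∈[6,7], y∈[4,8] → 1·4 = 4.
|Patch 1∩Patch 2∩Patch 3| = 2.
|Patch 1 ∪ Patch 2 ∪ Patch 3| = 96 − 26 + 2 = 72.00.

72.00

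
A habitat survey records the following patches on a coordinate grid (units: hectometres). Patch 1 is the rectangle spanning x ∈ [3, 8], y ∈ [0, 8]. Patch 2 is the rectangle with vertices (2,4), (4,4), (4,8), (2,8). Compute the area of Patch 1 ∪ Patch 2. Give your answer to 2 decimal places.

44.00

By inclusion–exclusion:
Individual areas: |Patch 1| = 40, |Patch 2| = 8.
|Patch 1∩Patch 2|: x∈[3,4], y∈[4,8] → 1·4 = 4.
|Patch 1 ∪ Patch 2| = 48 − 4 = 44.00.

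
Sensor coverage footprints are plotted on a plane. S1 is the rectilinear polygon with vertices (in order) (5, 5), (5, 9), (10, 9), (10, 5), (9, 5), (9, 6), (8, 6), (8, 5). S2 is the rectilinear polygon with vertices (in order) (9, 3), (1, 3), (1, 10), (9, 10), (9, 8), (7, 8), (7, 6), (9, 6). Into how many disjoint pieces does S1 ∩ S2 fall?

1

S1 ∩ S2 is a single connected region.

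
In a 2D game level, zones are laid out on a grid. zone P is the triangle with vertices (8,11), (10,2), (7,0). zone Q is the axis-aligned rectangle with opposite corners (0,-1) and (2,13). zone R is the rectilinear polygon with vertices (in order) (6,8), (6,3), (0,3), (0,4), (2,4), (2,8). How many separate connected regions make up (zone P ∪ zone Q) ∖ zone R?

(zone P ∪ zone Q) ∖ zone R splits into 3 disjoint pieces (area 15.5, area 8, area 18).

3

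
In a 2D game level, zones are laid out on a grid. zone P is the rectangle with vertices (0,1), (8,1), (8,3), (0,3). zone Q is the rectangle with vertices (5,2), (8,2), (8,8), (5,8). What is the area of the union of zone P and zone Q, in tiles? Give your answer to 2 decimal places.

31.00

By inclusion–exclusion:
Individual areas: |zone P| = 16, |zone Q| = 18.
|zone P∩zone Q|: x∈[5,8], y∈[2,3] → 3·1 = 3.
|zone P ∪ zone Q| = 34 − 3 = 31.00.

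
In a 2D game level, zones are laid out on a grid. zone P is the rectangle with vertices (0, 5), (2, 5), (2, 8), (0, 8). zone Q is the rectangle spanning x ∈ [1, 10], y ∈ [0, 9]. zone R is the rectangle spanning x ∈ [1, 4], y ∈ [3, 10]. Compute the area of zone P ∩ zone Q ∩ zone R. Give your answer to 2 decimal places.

3.00

The intersection is the polygon with vertices (2,5), (1,5), (1,8), (2,8).
By the shoelace formula its area is 3.00.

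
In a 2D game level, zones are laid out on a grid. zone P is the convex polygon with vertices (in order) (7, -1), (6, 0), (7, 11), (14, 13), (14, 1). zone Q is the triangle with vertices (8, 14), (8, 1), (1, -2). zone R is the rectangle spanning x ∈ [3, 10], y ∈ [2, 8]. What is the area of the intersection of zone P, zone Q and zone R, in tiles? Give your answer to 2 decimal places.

9.27

The intersection is the polygon with vertices (8,2), (6.182,2), (6.727,8), (8,8).
By the shoelace formula its area is 9.27.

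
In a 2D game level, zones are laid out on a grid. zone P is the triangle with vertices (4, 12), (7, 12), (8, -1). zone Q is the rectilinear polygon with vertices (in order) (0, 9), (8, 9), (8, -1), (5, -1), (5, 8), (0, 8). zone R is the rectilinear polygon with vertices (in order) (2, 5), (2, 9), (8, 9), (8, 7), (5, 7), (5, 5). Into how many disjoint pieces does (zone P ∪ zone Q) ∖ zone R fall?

(zone P ∪ zone Q) ∖ zone R splits into 3 disjoint pieces (area 7.9615, area 24, area 2).

3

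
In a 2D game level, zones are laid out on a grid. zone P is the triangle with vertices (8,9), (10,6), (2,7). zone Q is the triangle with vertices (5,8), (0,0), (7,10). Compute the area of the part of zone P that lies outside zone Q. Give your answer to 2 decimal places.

10.20

|zone P| = 11, |zone P∩zone Q| = 0.7971.
|zone P ∖ zone Q| = |zone P| − |zone P∩zone Q| = 11 − 0.7971 = 10.20.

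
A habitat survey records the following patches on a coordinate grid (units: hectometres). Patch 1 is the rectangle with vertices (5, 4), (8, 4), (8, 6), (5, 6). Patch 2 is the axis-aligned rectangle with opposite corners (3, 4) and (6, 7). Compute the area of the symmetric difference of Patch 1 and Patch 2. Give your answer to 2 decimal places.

|Patch 1∩Patch 2|: x∈[5,6], y∈[4,6] → 1·2 = 2.
|Patch 1 △ Patch 2| = |Patch 1| + |Patch 2| − 2·|Patch 1∩Patch 2| = 6 + 9 − 4 = 11.00.

11.00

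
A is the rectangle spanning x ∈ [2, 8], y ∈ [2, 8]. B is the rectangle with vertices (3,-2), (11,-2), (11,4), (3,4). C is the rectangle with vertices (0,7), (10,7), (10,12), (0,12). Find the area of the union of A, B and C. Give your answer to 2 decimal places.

118.00

By inclusion–exclusion:
Individual areas: |A| = 36, |B| = 48, |C| = 50.
|A∩B|: x∈[3,8], y∈[2,4] → 5·2 = 10.
|A∩C|: x∈[2,8], y∈[7,8] → 6·1 = 6.
|B∩C| = 0 (no overlap).
|A∩B∩C| = 0.
|A ∪ B ∪ C| = 134 − 16 + 0 = 118.00.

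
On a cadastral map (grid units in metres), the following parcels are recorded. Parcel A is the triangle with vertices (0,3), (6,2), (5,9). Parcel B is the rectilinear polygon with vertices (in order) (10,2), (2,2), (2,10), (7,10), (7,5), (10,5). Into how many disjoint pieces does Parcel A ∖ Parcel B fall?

1

Parcel A ∖ Parcel B is a single connected region.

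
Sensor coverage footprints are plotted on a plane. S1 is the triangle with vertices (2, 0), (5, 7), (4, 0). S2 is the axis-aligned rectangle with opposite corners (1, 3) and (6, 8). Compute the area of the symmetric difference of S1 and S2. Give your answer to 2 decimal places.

27.43

|S1| = 7, |S2| = 25, |S1∩S2| = 2.2857.
|S1 △ S2| = |S1| + |S2| − 2·|S1∩S2| = 7 + 25 − 4.5714 = 27.43.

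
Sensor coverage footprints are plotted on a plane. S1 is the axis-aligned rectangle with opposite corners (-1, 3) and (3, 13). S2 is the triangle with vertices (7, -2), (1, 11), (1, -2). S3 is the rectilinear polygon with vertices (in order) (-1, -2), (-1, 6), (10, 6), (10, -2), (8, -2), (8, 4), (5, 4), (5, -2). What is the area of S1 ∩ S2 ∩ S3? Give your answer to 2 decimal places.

6.00

The intersection is the polygon with vertices (1,3), (1,6), (3,6), (3,3).
By the shoelace formula its area is 6.00.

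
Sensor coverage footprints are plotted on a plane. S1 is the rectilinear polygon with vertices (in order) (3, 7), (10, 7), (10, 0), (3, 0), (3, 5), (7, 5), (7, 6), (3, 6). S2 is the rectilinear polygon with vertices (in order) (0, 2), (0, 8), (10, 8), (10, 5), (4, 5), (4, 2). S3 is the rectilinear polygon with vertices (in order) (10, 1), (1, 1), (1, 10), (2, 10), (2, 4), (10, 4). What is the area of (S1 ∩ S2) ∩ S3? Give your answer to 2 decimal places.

2.00

The region (S1 ∩ S2) ∩ S3 is the polygon with vertices (4,2), (3,2), (3,4), (4,4).
By the shoelace formula its area is 2.00.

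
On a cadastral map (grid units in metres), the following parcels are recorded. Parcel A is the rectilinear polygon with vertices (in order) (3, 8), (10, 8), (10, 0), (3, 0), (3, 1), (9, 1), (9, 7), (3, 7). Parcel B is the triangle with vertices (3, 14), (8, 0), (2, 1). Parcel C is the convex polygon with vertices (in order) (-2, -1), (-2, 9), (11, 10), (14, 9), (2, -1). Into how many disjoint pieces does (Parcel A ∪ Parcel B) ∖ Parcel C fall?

(Parcel A ∪ Parcel B) ∖ Parcel C splits into 2 disjoint pieces (area 13.8267, area 4.5264).

2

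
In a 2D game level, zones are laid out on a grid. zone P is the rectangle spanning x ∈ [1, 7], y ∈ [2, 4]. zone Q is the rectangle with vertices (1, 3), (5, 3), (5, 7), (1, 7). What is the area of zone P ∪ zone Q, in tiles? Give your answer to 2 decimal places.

24.00

By inclusion–exclusion:
Individual areas: |zone P| = 12, |zone Q| = 16.
|zone P∩zone Q|: x∈[1,5], y∈[3,4] → 4·1 = 4.
|zone P ∪ zone Q| = 28 − 4 = 24.00.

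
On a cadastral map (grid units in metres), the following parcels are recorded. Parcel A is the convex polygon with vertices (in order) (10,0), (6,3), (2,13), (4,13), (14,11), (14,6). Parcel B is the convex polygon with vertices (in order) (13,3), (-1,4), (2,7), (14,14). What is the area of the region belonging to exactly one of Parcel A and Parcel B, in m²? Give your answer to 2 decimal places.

56.28

|Parcel A| = 96, |Parcel B| = 85, |Parcel A∩Parcel B| = 62.3591.
|Parcel A △ Parcel B| = |Parcel A| + |Parcel B| − 2·|Parcel A∩Parcel B| = 96 + 85 − 124.7183 = 56.28.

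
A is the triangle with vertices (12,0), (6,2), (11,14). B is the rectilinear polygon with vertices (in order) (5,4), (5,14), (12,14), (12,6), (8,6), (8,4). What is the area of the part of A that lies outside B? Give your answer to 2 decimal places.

|A| = 41, |A∩B| = 17.119.
|A ∖ B| = |A| − |A∩B| = 41 − 17.119 = 23.88.

23.88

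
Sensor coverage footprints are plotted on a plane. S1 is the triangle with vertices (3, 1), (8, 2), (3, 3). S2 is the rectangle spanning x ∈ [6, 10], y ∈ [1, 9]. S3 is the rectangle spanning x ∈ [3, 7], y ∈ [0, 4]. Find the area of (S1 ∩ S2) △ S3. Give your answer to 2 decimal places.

|S1 ∩ S2| = 0.8.
|(S1 ∩ S2) ∩ S3| = 0.6.
|(S1 ∩ S2) △ S3| = 0.8 + 16 − 1.2 = 15.60.

15.60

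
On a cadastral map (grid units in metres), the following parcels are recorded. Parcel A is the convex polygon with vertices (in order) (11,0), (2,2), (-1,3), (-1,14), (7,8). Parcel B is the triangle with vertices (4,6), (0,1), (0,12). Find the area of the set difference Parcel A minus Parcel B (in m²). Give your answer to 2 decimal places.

|Parcel A| = 87.5, |Parcel A∩Parcel B| = 21.1228.
|Parcel A ∖ Parcel B| = |Parcel A| − |Parcel A∩Parcel B| = 87.5 − 21.1228 = 66.38.

66.38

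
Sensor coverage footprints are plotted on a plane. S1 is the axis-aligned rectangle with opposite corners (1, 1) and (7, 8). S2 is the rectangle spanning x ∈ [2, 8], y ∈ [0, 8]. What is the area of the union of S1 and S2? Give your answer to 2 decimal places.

55.00

By inclusion–exclusion:
Individual areas: |S1| = 42, |S2| = 48.
|S1∩S2|: x∈[2,7], y∈[1,8] → 5·7 = 35.
|S1 ∪ S2| = 90 − 35 = 55.00.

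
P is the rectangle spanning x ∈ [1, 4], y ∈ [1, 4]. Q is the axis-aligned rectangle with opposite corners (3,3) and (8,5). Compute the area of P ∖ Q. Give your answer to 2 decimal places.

|P∩Q|: x∈[3,4], y∈[3,4] → 1·1 = 1.
|P| = 9.
|P ∖ Q| = |P| − |P∩Q| = 9 − 1 = 8.00.

8.00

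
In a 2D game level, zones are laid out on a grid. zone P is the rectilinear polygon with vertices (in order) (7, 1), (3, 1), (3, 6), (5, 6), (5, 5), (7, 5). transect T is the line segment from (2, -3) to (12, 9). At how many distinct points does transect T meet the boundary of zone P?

The segment meets the boundary at (5.333,1), (7,3).

2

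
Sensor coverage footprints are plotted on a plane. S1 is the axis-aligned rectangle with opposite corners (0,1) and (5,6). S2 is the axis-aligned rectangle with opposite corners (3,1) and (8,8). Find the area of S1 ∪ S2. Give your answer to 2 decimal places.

By inclusion–exclusion:
Individual areas: |S1| = 25, |S2| = 35.
|S1∩S2|: x∈[3,5], y∈[1,6] → 2·5 = 10.
|S1 ∪ S2| = 60 − 10 = 50.00.

50.00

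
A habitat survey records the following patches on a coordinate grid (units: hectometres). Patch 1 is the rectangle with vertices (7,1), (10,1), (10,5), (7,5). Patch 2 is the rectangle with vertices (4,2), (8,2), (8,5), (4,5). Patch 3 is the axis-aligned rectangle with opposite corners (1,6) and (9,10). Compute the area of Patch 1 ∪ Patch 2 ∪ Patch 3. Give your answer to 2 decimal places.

53.00

By inclusion–exclusion:
Individual areas: |Patch 1| = 12, |Patch 2| = 12, |Patch 3| = 32.
|Patch 1∩Patch 2|: x∈[7,8], y∈[2,5] → 1·3 = 3.
|Patch 1∩Patch 3| = 0 (no overlap).
|Patch 2∩Patch 3| = 0 (no overlap).
|Patch 1∩Patch 2∩Patch 3| = 0.
|Patch 1 ∪ Patch 2 ∪ Patch 3| = 56 − 3 + 0 = 53.00.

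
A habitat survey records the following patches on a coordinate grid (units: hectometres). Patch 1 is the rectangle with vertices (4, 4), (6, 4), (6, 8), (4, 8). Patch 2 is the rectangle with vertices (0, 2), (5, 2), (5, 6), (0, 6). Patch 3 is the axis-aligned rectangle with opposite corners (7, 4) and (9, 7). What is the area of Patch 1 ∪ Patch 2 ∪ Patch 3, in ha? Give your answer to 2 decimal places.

32.00

By inclusion–exclusion:
Individual areas: |Patch 1| = 8, |Patch 2| = 20, |Patch 3| = 6.
|Patch 1∩Patch 2|: x∈[4,5], y∈[4,6] → 1·2 = 2.
|Patch 1∩Patch 3| = 0 (no overlap).
|Patch 2∩Patch 3| = 0 (no overlap).
|Patch 1∩Patch 2∩Patch 3| = 0.
|Patch 1 ∪ Patch 2 ∪ Patch 3| = 34 − 2 + 0 = 32.00.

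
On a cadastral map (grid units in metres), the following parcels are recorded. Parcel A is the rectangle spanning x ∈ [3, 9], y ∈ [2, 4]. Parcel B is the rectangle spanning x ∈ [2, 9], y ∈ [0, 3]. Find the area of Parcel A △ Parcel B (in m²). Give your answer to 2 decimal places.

|Parcel A∩Parcel B|: x∈[3,9], y∈[2,3] → 6·1 = 6.
|Parcel A △ Parcel B| = |Parcel A| + |Parcel B| − 2·|Parcel A∩Parcel B| = 12 + 21 − 12 = 21.00.

21.00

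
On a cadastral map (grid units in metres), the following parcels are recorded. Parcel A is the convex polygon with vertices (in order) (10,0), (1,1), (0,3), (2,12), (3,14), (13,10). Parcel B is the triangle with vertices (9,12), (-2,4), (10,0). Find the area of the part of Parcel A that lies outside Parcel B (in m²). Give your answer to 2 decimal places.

|Parcel A| = 126.5, |Parcel A∩Parcel B| = 67.014.
|Parcel A ∖ Parcel B| = |Parcel A| − |Parcel A∩Parcel B| = 126.5 − 67.014 = 59.49.

59.49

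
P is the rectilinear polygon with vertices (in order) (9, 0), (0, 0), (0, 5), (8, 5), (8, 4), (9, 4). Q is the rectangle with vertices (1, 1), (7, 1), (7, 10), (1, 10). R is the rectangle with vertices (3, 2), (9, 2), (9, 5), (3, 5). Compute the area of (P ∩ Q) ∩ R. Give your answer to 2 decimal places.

The region (P ∩ Q) ∩ R is the polygon with vertices (7,2), (3,2), (3,5), (7,5).
By the shoelace formula its area is 12.00.

12.00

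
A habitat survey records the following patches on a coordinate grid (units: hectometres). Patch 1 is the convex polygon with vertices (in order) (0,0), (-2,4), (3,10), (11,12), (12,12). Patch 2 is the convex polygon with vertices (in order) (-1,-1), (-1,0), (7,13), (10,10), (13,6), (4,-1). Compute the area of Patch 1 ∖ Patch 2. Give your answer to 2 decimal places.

26.00

|Patch 1| = 59, |Patch 1∩Patch 2| = 32.9972.
|Patch 1 ∖ Patch 2| = |Patch 1| − |Patch 1∩Patch 2| = 59 − 32.9972 = 26.00.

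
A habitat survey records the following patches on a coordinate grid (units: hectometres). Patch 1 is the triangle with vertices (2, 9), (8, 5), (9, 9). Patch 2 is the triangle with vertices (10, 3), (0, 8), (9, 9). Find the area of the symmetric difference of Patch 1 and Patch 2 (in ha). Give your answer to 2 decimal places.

|Patch 1| = 14, |Patch 2| = 27.5, |Patch 1∩Patch 2| = 11.6667.
|Patch 1 △ Patch 2| = |Patch 1| + |Patch 2| − 2·|Patch 1∩Patch 2| = 14 + 27.5 − 23.3333 = 18.17.

18.17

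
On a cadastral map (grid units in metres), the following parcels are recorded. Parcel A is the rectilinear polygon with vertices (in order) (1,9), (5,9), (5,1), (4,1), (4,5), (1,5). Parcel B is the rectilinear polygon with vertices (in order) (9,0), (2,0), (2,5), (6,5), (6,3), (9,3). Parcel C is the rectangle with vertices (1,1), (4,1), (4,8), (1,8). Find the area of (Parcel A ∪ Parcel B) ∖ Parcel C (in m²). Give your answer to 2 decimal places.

28.00

|Parcel A ∪ Parcel B| = 45.
|(Parcel A ∪ Parcel B) ∩ Parcel C| = 17.
|(Parcel A ∪ Parcel B) ∖ Parcel C| = 45 − 17 = 28.00.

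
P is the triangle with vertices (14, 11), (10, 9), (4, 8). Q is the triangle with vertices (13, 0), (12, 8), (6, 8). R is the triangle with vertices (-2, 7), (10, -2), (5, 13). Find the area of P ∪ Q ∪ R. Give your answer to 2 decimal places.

By inclusion–exclusion:
Individual areas: |P| = 4, |Q| = 24, |R| = 67.5.
|P∩Q| = 0.
|P∩R| = 0.4083.
|Q∩R| = 0.4103.
|P∩Q∩R| = 0.
|P ∪ Q ∪ R| = 95.5 − 0.8185 + 0 = 94.68.

94.68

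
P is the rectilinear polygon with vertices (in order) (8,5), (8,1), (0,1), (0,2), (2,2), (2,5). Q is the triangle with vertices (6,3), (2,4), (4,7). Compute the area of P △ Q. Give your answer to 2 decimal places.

|P| = 26, |Q| = 7, |P∩Q| = 4.6667.
|P △ Q| = |P| + |Q| − 2·|P∩Q| = 26 + 7 − 9.3333 = 23.67.

23.67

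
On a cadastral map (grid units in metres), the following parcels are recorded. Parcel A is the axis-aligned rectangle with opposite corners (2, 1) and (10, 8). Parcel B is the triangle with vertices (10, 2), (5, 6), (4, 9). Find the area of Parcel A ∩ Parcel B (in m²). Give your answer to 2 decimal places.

5.24

The intersection is the polygon with vertices (4.857,8), (10,2), (5,6), (4.333,8).
By the shoelace formula its area is 5.24.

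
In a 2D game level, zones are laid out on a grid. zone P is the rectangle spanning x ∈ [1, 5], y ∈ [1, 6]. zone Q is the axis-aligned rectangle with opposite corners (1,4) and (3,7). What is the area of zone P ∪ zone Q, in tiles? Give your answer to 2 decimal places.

22.00

By inclusion–exclusion:
Individual areas: |zone P| = 20, |zone Q| = 6.
|zone P∩zone Q|: x∈[1,3], y∈[4,6] → 2·2 = 4.
|zone P ∪ zone Q| = 26 − 4 = 22.00.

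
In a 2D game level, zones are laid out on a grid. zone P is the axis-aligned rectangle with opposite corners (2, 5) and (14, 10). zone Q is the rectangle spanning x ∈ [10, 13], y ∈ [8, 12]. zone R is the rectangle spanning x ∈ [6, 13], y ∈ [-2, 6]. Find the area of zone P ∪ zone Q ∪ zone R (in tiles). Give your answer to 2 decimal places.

By inclusion–exclusion:
Individual areas: |zone P| = 60, |zone Q| = 12, |zone R| = 56.
|zone P∩zone Q|: x∈[10,13], y∈[8,10] → 3·2 = 6.
|zone P∩zone R|: x∈[6,13], y∈[5,6] → 7·1 = 7.
|zone Q∩zone R| = 0 (no overlap).
|zone P∩zone Q∩zone R| = 0.
|zone P ∪ zone Q ∪ zone R| = 128 − 13 + 0 = 115.00.

115.00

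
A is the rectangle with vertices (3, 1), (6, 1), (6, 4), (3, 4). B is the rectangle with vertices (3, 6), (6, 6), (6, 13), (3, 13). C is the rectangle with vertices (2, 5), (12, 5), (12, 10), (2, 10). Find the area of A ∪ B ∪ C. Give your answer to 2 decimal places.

68.00

By inclusion–exclusion:
Individual areas: |A| = 9, |B| = 21, |C| = 50.
|A∩B| = 0 (no overlap).
|A∩C| = 0 (no overlap).
|B∩C|: x∈[3,6], y∈[6,10] → 3·4 = 12.
|A∩B∩C| = 0.
|A ∪ B ∪ C| = 80 − 12 + 0 = 68.00.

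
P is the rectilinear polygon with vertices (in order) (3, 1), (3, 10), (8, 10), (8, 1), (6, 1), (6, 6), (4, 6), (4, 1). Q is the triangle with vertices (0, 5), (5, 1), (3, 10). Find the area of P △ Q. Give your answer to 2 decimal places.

|P| = 35, |Q| = 18.5, |P∩Q| = 5.55.
|P △ Q| = |P| + |Q| − 2·|P∩Q| = 35 + 18.5 − 11.1 = 42.40.

42.40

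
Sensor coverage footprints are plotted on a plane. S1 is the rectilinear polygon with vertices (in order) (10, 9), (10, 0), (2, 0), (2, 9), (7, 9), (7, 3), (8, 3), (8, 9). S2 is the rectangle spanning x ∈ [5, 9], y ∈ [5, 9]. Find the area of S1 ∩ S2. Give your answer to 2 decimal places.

12.00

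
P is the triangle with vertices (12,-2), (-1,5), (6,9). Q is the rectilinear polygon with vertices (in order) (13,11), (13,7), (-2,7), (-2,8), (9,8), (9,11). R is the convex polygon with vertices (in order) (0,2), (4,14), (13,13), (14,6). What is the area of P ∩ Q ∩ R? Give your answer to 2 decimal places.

The intersection is the polygon with vertices (6.545,8), (7.091,7), (2.5,7), (4.25,8).
By the shoelace formula its area is 3.44.

3.44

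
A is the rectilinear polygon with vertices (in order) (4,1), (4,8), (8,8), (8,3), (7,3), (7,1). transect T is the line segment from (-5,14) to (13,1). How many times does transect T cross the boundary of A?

2

The segment meets the boundary at (8,4.611), (4,7.5).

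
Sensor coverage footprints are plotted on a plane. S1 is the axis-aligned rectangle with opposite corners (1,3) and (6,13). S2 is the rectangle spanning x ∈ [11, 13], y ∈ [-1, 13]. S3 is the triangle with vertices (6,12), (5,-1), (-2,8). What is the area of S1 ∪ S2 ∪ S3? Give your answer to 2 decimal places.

92.87

By inclusion–exclusion:
Individual areas: |S1| = 50, |S2| = 28, |S3| = 50.
|S1∩S2| = 0 (no overlap).
|S1∩S3| = 35.1267.
|S2∩S3| = 0.
|S1∩S2∩S3| = 0.
|S1 ∪ S2 ∪ S3| = 128 − 35.1267 + 0 = 92.87.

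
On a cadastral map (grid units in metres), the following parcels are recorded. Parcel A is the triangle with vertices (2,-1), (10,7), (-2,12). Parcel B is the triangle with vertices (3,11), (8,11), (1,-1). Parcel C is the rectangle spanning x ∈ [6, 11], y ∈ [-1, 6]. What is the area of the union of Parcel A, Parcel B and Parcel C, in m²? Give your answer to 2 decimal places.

By inclusion–exclusion:
Individual areas: |Parcel A| = 68, |Parcel B| = 30, |Parcel C| = 35.
|Parcel A∩Parcel B| = 21.1435.
|Parcel A∩Parcel C| = 4.5.
|Parcel B∩Parcel C| = 0.
|Parcel A∩Parcel B∩Parcel C| = 0.
|Parcel A ∪ Parcel B ∪ Parcel C| = 133 − 25.6435 + 0 = 107.36.

107.36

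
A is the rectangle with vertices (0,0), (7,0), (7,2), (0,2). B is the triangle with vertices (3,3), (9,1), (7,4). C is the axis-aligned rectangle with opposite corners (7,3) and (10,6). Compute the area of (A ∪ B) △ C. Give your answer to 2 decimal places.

|A ∪ B| = 20.8333.
|(A ∪ B) ∩ C| = 0.3333.
|(A ∪ B) △ C| = 20.8333 + 9 − 0.6667 = 29.17.

29.17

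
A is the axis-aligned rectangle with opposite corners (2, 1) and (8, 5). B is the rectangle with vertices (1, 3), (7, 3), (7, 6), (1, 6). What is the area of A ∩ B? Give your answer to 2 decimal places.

10.00

|A∩B|: x∈[2,7], y∈[3,5] → 5·2 = 10.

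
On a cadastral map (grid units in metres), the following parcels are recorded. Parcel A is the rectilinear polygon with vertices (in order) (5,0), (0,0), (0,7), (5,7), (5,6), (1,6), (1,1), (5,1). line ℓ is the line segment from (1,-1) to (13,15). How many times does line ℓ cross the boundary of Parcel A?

2

The segment meets the boundary at (2.5,1), (1.75,0).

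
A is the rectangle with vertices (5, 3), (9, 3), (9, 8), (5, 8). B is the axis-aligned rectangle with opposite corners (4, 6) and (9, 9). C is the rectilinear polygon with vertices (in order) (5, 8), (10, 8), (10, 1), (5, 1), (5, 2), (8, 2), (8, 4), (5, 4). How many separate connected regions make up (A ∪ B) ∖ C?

2

(A ∪ B) ∖ C splits into 2 disjoint pieces (area 3, area 7).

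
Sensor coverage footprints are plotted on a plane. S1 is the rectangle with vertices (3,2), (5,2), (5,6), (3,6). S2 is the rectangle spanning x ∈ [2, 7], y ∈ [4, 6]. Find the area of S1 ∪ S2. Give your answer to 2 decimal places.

By inclusion–exclusion:
Individual areas: |S1| = 8, |S2| = 10.
|S1∩S2|: x∈[3,5], y∈[4,6] → 2·2 = 4.
|S1 ∪ S2| = 18 − 4 = 14.00.

14.00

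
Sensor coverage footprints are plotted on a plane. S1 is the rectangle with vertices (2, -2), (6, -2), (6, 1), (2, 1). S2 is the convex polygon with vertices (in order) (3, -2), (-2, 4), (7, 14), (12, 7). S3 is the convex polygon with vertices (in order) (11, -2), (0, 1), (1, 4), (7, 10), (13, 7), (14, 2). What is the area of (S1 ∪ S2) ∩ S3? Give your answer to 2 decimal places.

The region (S1 ∪ S2) ∩ S3 is the polygon with vertices (0.143,1.429), (1,4), (7,10), (11.444,7.778), (12,7), (6,1), (6,-0.636), (0.647,0.824).
By the shoelace formula its area is 62.87.

62.87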